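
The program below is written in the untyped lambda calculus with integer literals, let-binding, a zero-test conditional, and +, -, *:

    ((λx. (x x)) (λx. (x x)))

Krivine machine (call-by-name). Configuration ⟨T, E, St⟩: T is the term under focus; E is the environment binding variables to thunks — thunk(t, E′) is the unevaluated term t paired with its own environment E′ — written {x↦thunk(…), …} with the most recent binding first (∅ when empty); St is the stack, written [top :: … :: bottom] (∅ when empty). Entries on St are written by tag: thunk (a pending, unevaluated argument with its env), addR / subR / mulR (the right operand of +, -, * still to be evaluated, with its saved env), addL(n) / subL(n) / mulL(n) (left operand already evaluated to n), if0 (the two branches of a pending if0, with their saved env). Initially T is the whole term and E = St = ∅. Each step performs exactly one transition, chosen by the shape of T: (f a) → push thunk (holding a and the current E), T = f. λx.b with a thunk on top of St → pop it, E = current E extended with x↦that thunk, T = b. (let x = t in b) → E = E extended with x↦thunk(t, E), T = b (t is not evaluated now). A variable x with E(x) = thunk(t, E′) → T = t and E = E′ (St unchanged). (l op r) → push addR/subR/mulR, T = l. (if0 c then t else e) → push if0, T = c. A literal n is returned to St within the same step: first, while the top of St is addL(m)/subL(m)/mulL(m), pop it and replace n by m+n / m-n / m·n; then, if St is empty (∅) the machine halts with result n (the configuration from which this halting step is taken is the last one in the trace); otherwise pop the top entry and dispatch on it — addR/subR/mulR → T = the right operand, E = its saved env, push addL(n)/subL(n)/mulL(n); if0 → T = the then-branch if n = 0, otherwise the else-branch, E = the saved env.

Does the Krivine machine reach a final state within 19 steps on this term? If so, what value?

0. <T=((λx. (x x)) (λx. (x x))), E=∅, St=∅>
1. <T=(λx. (x x)), E=∅, St=[thunk]>
2. <T=(x x), E={x↦thunk((λx. (x x)), ∅)}, St=∅>
3. <T=x, E={x↦thunk((λx. (x x)), ∅)}, St=[thunk]>
4. <T=(λx. (x x)), E=∅, St=[thunk]>
5. <T=(x x), E={x↦thunk(x, {x↦thunk((λx. (x x)), ∅)})}, St=∅>
6. <T=x, E={x↦thunk(x, {x↦thunk((λx. (x x)), ∅)})}, St=[thunk]>
7. <T=x, E={x↦thunk((λx. (x x)), ∅)}, St=[thunk]>
8. <T=(λx. (x x)), E=∅, St=[thunk]>
9. <T=(x x), E={x↦thunk(x, {x↦thunk(x, {x↦thunk((λx. (x x)), ∅)})})}, St=∅>
10. <T=x, E={x↦thunk(x, {x↦thunk(x, {x↦thunk((λx. (x x)), ∅)})})}, St=[thunk]>
11. <T=x, E={x↦thunk(x, {x↦thunk((λx. (x x)), ∅)})}, St=[thunk]>
12. <T=x, E={x↦thunk((λx. (x x)), ∅)}, St=[thunk]>
13. <T=(λx. (x x)), E=∅, St=[thunk]>
14. <T=(x x), E={x↦thunk(x, {x↦thunk(x, {x↦thunk(x, {x↦thunk((λx. (x x)), ∅)})})})}, St=∅>
15. <T=x, E={x↦thunk(x, {x↦thunk(x, {x↦thunk(x, {x↦thunk((λx. (x x)), ∅)})})})}, St=[thunk]>
16. <T=x, E={x↦thunk(x, {x↦thunk(x, {x↦thunk((λx. (x x)), ∅)})})}, St=[thunk]>
17. <T=x, E={x↦thunk(x, {x↦thunk((λx. (x x)), ∅)})}, St=[thunk]>
18. <T=x, E={x↦thunk((λx. (x x)), ∅)}, St=[thunk]>
19. <T=(λx. (x x)), E=∅, St=[thunk]>
→ 19 transitions taken and the configuration is still not final: no result within 19 steps

Answer: DIVERGES (no final state within 19 steps)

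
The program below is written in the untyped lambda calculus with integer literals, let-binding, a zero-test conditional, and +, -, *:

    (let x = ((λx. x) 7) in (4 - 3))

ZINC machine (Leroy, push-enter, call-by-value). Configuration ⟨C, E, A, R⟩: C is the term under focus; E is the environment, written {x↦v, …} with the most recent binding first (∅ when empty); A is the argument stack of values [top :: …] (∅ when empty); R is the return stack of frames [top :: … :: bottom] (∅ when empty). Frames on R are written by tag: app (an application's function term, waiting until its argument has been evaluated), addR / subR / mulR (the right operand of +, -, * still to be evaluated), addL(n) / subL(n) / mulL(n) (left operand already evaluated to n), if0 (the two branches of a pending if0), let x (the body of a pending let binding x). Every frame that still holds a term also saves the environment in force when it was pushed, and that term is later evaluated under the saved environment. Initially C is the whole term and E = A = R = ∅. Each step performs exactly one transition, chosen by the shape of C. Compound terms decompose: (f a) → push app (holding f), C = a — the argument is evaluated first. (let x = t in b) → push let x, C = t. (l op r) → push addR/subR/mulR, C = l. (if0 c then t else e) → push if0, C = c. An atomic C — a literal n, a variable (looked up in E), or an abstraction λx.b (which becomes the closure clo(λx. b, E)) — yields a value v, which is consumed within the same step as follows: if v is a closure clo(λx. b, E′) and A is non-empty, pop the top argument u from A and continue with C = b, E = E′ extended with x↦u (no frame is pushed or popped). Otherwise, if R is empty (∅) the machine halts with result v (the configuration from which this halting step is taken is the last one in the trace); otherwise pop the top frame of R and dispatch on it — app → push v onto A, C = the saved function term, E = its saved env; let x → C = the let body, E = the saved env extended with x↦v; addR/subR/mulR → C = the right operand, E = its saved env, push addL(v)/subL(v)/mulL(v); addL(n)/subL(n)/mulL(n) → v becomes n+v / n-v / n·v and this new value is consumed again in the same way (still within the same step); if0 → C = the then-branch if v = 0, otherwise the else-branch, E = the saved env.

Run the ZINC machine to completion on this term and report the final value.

[0] <C=(let x = ((λx. x) 7) in (4 - 3)), E=∅, A=∅, R=∅>
[1] <C=((λx. x) 7), E=∅, A=∅, R=[let x]>
[2] <C=7, E=∅, A=∅, R=[app :: let x]>
[3] <C=(λx. x), E=∅, A=[7], R=[let x]>
[4] <C=x, E={x↦7}, A=∅, R=[let x]>
[5] <C=(4 - 3), E={x↦7}, A=∅, R=∅>
[6] <C=4, E={x↦7}, A=∅, R=[subR]>
[7] <C=3, E={x↦7}, A=∅, R=[subL(4)]>
→ final value 1

Answer: 1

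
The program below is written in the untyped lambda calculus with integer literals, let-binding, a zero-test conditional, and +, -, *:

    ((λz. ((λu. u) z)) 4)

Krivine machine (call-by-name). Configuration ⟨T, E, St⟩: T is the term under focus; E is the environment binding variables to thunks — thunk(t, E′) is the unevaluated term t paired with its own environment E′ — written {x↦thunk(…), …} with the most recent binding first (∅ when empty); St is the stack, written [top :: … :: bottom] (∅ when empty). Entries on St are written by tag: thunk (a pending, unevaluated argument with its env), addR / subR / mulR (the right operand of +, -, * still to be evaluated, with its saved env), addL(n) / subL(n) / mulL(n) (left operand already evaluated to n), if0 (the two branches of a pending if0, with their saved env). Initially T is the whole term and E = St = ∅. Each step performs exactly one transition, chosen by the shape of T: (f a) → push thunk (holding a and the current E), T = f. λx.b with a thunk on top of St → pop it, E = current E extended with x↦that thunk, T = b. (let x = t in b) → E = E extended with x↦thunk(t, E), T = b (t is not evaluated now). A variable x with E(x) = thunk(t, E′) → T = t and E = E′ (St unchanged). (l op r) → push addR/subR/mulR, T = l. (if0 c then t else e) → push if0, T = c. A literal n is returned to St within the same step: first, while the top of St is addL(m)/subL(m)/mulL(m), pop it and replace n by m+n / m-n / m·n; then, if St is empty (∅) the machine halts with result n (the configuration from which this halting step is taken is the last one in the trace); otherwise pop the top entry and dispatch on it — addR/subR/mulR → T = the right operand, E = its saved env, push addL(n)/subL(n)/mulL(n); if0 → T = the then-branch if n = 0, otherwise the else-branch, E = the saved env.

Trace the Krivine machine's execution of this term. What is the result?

[0] [T=((λz. ((λu. u) z)) 4) | E=∅ | St=∅]
[1] [T=(λz. ((λu. u) z)) | E=∅ | St=[thunk]]
[2] [T=((λu. u) z) | E={z↦thunk(4, ∅)} | St=∅]
[3] [T=(λu. u) | E={z↦thunk(4, ∅)} | St=[thunk]]
[4] [T=u | E={u↦thunk(z, {z↦thunk(4, ∅)}), z↦thunk(4, ∅)} | St=∅]
[5] [T=z | E={z↦thunk(4, ∅)} | St=∅]
[6] [T=4 | E=∅ | St=∅]
→ final value 4

Answer: 4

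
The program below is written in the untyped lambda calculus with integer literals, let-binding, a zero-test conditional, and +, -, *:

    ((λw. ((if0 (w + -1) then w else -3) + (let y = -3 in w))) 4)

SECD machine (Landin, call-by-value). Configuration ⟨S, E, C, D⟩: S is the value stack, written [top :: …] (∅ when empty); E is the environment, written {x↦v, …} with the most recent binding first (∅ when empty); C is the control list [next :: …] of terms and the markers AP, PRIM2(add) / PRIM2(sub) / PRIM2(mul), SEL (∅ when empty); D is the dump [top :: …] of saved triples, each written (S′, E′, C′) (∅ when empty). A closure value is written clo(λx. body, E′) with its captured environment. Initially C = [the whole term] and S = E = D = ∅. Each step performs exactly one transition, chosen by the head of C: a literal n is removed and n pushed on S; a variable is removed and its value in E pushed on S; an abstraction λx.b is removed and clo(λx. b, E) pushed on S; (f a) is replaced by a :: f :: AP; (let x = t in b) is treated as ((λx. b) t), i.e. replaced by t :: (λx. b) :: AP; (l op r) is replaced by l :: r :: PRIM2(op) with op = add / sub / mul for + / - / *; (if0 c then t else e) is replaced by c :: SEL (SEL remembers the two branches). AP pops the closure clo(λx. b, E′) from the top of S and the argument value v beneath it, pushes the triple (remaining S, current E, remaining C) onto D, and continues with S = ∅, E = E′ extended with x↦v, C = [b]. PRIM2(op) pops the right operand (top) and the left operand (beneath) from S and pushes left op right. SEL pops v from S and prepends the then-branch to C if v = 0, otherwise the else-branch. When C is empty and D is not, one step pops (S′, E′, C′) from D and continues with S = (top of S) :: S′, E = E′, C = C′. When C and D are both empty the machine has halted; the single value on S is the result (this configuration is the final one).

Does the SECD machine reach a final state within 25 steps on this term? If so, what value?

Answer: 1

Derivation:
0. <S=∅, E=∅, C=[((λw. ((if0 (w + -1) then w else -3) + (let y = -3 in w))) 4)], D=∅>
1. <S=∅, E=∅, C=[4 :: (λw. ((if0 (w + -1) then w else -3) + (let y = -3 in w))) :: AP], D=∅>
2. <S=[4], E=∅, C=[(λw. ((if0 (w + -1) then w else -3) + (let y = -3 in w))) :: AP], D=∅>
3. <S=[clo(λw. ((if0 (w + -1) then w else -3) + (let y = -3 in w)), ∅) :: 4], E=∅, C=[AP], D=∅>
4. <S=∅, E={w↦4}, C=[((if0 (w + -1) then w else -3) + (let y = -3 in w))], D=[(∅, ∅, ∅)]>
5. <S=∅, E={w↦4}, C=[(if0 (w + -1) then w else -3) :: (let y = -3 in w) :: PRIM2(add)], D=[(∅, ∅, ∅)]>
6. <S=∅, E={w↦4}, C=[(w + -1) :: SEL :: (let y = -3 in w) :: PRIM2(add)], D=[(∅, ∅, ∅)]>
7. <S=∅, E={w↦4}, C=[w :: -1 :: PRIM2(add) :: SEL :: (let y = -3 in w) :: PRIM2(add)], D=[(∅, ∅, ∅)]>
8. <S=[4], E={w↦4}, C=[-1 :: PRIM2(add) :: SEL :: (let y = -3 in w) :: PRIM2(add)], D=[(∅, ∅, ∅)]>
9. <S=[-1 :: 4], E={w↦4}, C=[PRIM2(add) :: SEL :: (let y = -3 in w) :: PRIM2(add)], D=[(∅, ∅, ∅)]>
10. <S=[3], E={w↦4}, C=[SEL :: (let y = -3 in w) :: PRIM2(add)], D=[(∅, ∅, ∅)]>
11. <S=∅, E={w↦4}, C=[-3 :: (let y = -3 in w) :: PRIM2(add)], D=[(∅, ∅, ∅)]>
12. <S=[-3], E={w↦4}, C=[(let y = -3 in w) :: PRIM2(add)], D=[(∅, ∅, ∅)]>
13. <S=[-3], E={w↦4}, C=[-3 :: (λy. w) :: AP :: PRIM2(add)], D=[(∅, ∅, ∅)]>
14. <S=[-3 :: -3], E={w↦4}, C=[(λy. w) :: AP :: PRIM2(add)], D=[(∅, ∅, ∅)]>
15. <S=[clo(λy. w, {w↦4}) :: -3 :: -3], E={w↦4}, C=[AP :: PRIM2(add)], D=[(∅, ∅, ∅)]>
16. <S=∅, E={y↦-3, w↦4}, C=[w], D=[([-3], {w↦4}, [PRIM2(add)]) :: (∅, ∅, ∅)]>
17. <S=[4], E={y↦-3, w↦4}, C=∅, D=[([-3], {w↦4}, [PRIM2(add)]) :: (∅, ∅, ∅)]>
18. <S=[4 :: -3], E={w↦4}, C=[PRIM2(add)], D=[(∅, ∅, ∅)]>
19. <S=[1], E={w↦4}, C=∅, D=[(∅, ∅, ∅)]>
20. <S=[1], E=∅, C=∅, D=∅>
→ final value 1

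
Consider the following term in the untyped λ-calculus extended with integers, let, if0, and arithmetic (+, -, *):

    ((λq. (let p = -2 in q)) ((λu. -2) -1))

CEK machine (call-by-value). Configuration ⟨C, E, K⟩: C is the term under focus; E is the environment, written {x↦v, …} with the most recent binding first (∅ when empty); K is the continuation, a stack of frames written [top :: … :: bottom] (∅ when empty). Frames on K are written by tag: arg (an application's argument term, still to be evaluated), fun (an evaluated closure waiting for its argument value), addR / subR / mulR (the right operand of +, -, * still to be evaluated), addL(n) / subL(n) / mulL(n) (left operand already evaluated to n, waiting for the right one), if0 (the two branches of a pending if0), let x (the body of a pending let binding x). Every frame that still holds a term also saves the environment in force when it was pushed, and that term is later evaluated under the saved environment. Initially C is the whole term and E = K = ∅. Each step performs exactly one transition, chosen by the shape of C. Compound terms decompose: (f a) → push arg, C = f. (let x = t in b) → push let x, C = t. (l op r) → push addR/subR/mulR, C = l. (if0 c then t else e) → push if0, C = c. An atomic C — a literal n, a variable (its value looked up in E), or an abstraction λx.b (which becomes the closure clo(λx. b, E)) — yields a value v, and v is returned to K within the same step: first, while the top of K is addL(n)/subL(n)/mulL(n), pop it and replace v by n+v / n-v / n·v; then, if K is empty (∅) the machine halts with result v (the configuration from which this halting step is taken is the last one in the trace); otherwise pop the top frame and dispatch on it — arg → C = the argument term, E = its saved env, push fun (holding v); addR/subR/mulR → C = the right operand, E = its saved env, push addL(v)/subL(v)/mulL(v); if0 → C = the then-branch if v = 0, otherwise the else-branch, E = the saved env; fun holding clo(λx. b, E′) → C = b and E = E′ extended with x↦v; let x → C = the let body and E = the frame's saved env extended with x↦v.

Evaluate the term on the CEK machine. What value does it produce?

Answer: -2

Derivation:
t=0: <C=((λq. (let p = -2 in q)) ((λu. -2) -1)), E=∅, K=∅>
t=1: <C=(λq. (let p = -2 in q)), E=∅, K=[arg]>
t=2: <C=((λu. -2) -1), E=∅, K=[fun]>
t=3: <C=(λu. -2), E=∅, K=[arg :: fun]>
t=4: <C=-1, E=∅, K=[fun :: fun]>
t=5: <C=-2, E={u↦-1}, K=[fun]>
t=6: <C=(let p = -2 in q), E={q↦-2}, K=∅>
t=7: <C=-2, E={q↦-2}, K=[let p]>
t=8: <C=q, E={p↦-2, q↦-2}, K=∅>
→ final value -2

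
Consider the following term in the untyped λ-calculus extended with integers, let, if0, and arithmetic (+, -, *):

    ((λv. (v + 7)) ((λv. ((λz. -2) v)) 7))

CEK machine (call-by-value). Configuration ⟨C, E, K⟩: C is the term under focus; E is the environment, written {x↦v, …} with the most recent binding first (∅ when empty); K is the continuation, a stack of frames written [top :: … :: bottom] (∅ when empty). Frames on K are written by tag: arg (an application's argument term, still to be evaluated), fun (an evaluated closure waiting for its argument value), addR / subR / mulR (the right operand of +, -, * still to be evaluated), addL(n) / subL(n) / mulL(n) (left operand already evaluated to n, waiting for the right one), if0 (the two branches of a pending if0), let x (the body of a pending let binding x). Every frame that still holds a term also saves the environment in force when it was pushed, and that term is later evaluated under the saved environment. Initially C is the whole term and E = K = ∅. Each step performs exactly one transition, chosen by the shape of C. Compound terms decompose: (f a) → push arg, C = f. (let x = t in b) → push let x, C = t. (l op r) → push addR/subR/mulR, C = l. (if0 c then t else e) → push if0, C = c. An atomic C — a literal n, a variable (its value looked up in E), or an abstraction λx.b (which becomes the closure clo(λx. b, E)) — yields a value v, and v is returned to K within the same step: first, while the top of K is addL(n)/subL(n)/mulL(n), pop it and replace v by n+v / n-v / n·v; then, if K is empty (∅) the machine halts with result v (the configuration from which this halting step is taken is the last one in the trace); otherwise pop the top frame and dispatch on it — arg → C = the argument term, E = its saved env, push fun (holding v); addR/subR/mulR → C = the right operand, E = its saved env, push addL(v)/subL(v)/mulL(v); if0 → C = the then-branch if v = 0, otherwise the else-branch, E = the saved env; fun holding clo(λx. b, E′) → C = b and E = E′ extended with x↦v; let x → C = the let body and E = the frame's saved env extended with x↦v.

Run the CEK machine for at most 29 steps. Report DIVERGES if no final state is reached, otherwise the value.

Answer: 5

Machine steps:
t=0: [C=((λv. (v + 7)) ((λv. ((λz. -2) v)) 7)) | E=∅ | K=∅]
t=1: [C=(λv. (v + 7)) | E=∅ | K=[arg]]
t=2: [C=((λv. ((λz. -2) v)) 7) | E=∅ | K=[fun]]
t=3: [C=(λv. ((λz. -2) v)) | E=∅ | K=[arg :: fun]]
t=4: [C=7 | E=∅ | K=[fun :: fun]]
t=5: [C=((λz. -2) v) | E={v↦7} | K=[fun]]
t=6: [C=(λz. -2) | E={v↦7} | K=[arg :: fun]]
t=7: [C=v | E={v↦7} | K=[fun :: fun]]
t=8: [C=-2 | E={z↦7, v↦7} | K=[fun]]
t=9: [C=(v + 7) | E={v↦-2} | K=∅]
t=10: [C=v | E={v↦-2} | K=[addR]]
t=11: [C=7 | E={v↦-2} | K=[addL(-2)]]
→ final value 5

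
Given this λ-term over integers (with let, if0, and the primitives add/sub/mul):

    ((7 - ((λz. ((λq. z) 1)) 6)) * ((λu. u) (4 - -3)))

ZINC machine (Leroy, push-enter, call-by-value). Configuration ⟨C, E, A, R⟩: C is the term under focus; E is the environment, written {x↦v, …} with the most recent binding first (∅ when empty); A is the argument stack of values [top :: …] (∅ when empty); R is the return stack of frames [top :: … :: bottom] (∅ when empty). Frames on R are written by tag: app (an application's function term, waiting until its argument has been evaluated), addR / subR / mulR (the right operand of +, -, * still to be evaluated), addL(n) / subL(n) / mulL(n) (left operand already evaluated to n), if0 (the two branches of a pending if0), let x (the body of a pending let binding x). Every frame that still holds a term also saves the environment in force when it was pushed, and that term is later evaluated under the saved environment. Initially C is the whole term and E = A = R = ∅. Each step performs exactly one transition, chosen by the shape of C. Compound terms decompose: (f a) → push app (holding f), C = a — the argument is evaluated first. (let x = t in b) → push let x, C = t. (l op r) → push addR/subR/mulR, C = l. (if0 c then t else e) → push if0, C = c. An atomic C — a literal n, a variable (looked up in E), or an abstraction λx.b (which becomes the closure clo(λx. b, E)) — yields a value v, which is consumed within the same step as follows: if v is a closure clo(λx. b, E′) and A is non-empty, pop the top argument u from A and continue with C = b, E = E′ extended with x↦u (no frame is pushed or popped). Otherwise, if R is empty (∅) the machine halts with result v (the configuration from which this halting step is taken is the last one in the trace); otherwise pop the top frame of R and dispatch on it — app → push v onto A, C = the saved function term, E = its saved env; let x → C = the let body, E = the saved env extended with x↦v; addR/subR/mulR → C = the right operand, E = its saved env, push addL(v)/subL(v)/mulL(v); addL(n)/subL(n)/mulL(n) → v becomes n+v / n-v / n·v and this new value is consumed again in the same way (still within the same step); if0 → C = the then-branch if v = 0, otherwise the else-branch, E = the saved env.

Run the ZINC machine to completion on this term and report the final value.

Answer: 7

Derivation:
[0] [C=((7 - ((λz. ((λq. z) 1)) 6)) * ((λu. u) (4 - -3))) | E=∅ | A=∅ | R=∅]
[1] [C=(7 - ((λz. ((λq. z) 1)) 6)) | E=∅ | A=∅ | R=[mulR]]
[2] [C=7 | E=∅ | A=∅ | R=[subR :: mulR]]
[3] [C=((λz. ((λq. z) 1)) 6) | E=∅ | A=∅ | R=[subL(7) :: mulR]]
[4] [C=6 | E=∅ | A=∅ | R=[app :: subL(7) :: mulR]]
[5] [C=(λz. ((λq. z) 1)) | E=∅ | A=[6] | R=[subL(7) :: mulR]]
[6] [C=((λq. z) 1) | E={z↦6} | A=∅ | R=[subL(7) :: mulR]]
[7] [C=1 | E={z↦6} | A=∅ | R=[app :: subL(7) :: mulR]]
[8] [C=(λq. z) | E={z↦6} | A=[1] | R=[subL(7) :: mulR]]
[9] [C=z | E={q↦1, z↦6} | A=∅ | R=[subL(7) :: mulR]]
[10] [C=((λu. u) (4 - -3)) | E=∅ | A=∅ | R=[mulL(1)]]
[11] [C=(4 - -3) | E=∅ | A=∅ | R=[app :: mulL(1)]]
[12] [C=4 | E=∅ | A=∅ | R=[subR :: app :: mulL(1)]]
[13] [C=-3 | E=∅ | A=∅ | R=[subL(4) :: app :: mulL(1)]]
[14] [C=(λu. u) | E=∅ | A=[7] | R=[mulL(1)]]
[15] [C=u | E={u↦7} | A=∅ | R=[mulL(1)]]
→ final value 7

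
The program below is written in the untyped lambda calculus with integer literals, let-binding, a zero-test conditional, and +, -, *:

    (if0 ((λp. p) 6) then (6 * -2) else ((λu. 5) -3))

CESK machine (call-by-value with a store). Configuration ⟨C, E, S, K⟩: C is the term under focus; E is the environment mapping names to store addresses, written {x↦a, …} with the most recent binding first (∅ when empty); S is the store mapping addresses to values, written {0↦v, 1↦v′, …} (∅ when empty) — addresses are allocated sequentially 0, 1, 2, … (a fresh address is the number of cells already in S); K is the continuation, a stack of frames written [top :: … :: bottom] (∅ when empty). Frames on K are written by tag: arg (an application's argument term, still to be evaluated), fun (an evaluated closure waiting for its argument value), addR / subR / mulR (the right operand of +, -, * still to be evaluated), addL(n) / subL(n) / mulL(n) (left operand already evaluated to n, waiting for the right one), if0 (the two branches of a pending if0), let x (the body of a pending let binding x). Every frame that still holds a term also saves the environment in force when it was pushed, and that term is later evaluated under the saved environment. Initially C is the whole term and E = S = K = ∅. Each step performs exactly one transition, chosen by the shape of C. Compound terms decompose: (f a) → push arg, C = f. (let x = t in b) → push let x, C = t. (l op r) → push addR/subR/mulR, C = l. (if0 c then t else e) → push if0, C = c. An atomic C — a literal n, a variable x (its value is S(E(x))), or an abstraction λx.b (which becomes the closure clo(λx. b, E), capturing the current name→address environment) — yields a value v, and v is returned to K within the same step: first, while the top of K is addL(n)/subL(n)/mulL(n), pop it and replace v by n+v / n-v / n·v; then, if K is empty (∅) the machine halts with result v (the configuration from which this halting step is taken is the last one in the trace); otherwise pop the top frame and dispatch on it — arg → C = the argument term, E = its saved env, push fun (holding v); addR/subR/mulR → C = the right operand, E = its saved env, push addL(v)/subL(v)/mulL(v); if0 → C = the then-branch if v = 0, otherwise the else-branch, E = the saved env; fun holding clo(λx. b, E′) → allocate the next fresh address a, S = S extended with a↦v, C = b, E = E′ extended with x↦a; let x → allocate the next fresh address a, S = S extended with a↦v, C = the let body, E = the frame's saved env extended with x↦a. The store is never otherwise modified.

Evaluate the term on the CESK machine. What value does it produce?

Answer: 5

Machine steps:
t=0: [C=(if0 ((λp. p) 6) then (6 * -2) else ((λu. 5) -3)) | E=∅ | S=∅ | K=∅]
t=1: [C=((λp. p) 6) | E=∅ | S=∅ | K=[if0]]
t=2: [C=(λp. p) | E=∅ | S=∅ | K=[arg :: if0]]
t=3: [C=6 | E=∅ | S=∅ | K=[fun :: if0]]
t=4: [C=p | E={p↦0} | S={0↦6} | K=[if0]]
t=5: [C=((λu. 5) -3) | E=∅ | S={0↦6} | K=∅]
t=6: [C=(λu. 5) | E=∅ | S={0↦6} | K=[arg]]
t=7: [C=-3 | E=∅ | S={0↦6} | K=[fun]]
t=8: [C=5 | E={u↦1} | S={0↦6, 1↦-3} | K=∅]
→ final value 5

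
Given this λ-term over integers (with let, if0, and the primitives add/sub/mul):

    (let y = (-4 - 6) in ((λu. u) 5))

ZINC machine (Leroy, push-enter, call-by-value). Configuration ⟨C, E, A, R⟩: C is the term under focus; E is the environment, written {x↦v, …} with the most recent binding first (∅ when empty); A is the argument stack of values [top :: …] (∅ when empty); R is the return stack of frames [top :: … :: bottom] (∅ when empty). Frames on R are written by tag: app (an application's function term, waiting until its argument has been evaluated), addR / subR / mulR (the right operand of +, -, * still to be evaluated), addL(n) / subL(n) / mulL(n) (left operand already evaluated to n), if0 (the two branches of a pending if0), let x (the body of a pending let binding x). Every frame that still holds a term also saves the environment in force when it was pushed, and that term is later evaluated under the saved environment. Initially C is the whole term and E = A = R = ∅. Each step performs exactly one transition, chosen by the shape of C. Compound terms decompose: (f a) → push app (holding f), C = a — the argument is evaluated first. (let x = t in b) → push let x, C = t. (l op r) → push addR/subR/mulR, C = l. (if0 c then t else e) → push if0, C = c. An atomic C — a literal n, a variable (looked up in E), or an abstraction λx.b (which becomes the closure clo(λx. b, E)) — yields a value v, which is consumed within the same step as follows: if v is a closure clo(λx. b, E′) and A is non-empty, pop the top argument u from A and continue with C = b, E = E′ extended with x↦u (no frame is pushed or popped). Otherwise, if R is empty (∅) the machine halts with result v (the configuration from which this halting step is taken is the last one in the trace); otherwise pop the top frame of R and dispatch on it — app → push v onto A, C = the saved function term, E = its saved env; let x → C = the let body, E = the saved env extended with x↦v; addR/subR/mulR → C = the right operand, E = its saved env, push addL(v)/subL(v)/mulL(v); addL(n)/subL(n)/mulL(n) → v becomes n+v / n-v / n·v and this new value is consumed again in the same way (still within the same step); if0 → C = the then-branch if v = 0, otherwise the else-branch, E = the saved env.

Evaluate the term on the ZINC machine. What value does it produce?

Answer: 5

Derivation:
[0] <C=(let y = (-4 - 6) in ((λu. u) 5)), E=∅, A=∅, R=∅>
[1] <C=(-4 - 6), E=∅, A=∅, R=[let y]>
[2] <C=-4, E=∅, A=∅, R=[subR :: let y]>
[3] <C=6, E=∅, A=∅, R=[subL(-4) :: let y]>
[4] <C=((λu. u) 5), E={y↦-10}, A=∅, R=∅>
[5] <C=5, E={y↦-10}, A=∅, R=[app]>
[6] <C=(λu. u), E={y↦-10}, A=[5], R=∅>
[7] <C=u, E={u↦5, y↦-10}, A=∅, R=∅>
→ final value 5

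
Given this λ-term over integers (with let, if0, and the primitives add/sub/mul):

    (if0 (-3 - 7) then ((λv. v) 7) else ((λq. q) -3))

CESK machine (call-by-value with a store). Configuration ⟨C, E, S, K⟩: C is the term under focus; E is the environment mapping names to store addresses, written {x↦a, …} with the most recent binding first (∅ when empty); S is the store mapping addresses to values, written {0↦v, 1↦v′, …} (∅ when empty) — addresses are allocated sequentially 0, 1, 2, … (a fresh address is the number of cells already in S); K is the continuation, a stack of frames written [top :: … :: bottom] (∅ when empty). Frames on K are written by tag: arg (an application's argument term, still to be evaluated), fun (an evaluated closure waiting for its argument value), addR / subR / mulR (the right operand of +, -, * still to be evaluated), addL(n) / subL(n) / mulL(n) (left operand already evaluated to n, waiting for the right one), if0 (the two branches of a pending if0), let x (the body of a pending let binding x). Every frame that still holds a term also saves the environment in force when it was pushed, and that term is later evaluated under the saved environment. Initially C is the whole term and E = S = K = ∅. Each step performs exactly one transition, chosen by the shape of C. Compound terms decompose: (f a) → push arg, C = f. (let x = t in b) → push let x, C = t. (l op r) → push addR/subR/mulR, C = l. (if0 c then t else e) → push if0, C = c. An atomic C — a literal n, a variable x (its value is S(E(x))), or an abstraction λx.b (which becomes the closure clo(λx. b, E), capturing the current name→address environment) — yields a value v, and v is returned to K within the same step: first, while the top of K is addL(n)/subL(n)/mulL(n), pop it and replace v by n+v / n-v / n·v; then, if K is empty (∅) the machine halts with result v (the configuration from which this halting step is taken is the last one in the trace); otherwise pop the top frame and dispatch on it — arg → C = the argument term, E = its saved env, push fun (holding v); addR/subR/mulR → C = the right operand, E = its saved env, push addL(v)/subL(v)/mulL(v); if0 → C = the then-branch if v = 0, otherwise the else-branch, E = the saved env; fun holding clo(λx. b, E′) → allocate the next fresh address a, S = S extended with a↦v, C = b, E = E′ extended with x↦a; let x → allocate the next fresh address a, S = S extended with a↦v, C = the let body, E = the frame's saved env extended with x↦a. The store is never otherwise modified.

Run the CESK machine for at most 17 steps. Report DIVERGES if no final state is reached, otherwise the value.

[0] [C=(if0 (-3 - 7) then ((λv. v) 7) else ((λq. q) -3)) | E=∅ | S=∅ | K=∅]
[1] [C=(-3 - 7) | E=∅ | S=∅ | K=[if0]]
[2] [C=-3 | E=∅ | S=∅ | K=[subR :: if0]]
[3] [C=7 | E=∅ | S=∅ | K=[subL(-3) :: if0]]
[4] [C=((λq. q) -3) | E=∅ | S=∅ | K=∅]
[5] [C=(λq. q) | E=∅ | S=∅ | K=[arg]]
[6] [C=-3 | E=∅ | S=∅ | K=[fun]]
[7] [C=q | E={q↦0} | S={0↦-3} | K=∅]
→ final value -3

Answer: -3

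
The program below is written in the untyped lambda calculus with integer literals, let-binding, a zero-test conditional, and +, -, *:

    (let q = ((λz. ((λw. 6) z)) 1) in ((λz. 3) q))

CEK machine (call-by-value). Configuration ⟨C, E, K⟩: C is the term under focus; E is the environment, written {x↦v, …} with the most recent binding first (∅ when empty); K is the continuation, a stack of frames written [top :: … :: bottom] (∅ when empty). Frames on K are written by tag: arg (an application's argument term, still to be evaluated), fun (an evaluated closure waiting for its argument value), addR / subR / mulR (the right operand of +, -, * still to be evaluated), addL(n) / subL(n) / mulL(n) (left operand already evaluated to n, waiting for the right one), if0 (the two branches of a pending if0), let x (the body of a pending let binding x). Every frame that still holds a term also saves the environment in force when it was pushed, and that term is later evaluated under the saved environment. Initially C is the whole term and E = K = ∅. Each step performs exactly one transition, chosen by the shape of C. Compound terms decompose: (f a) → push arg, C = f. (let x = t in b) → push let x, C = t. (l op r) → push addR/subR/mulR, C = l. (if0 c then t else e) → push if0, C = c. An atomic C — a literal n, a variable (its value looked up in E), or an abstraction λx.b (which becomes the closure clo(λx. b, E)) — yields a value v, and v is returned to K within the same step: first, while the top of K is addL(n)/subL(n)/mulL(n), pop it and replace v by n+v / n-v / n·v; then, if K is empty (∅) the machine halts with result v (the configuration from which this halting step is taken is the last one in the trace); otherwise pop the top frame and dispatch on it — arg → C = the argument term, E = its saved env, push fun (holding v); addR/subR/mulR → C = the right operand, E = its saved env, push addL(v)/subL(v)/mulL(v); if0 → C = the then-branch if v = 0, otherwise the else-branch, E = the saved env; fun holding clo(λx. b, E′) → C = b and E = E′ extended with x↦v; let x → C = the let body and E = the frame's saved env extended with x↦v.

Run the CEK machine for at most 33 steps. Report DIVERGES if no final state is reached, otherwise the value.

Answer: 3

Derivation:
0. ⟨C=(let q = ((λz. ((λw. 6) z)) 1) in ((λz. 3) q)); E=∅; K=∅⟩
1. ⟨C=((λz. ((λw. 6) z)) 1); E=∅; K=[let q]⟩
2. ⟨C=(λz. ((λw. 6) z)); E=∅; K=[arg :: let q]⟩
3. ⟨C=1; E=∅; K=[fun :: let q]⟩
4. ⟨C=((λw. 6) z); E={z↦1}; K=[let q]⟩
5. ⟨C=(λw. 6); E={z↦1}; K=[arg :: let q]⟩
6. ⟨C=z; E={z↦1}; K=[fun :: let q]⟩
7. ⟨C=6; E={w↦1, z↦1}; K=[let q]⟩
8. ⟨C=((λz. 3) q); E={q↦6}; K=∅⟩
9. ⟨C=(λz. 3); E={q↦6}; K=[arg]⟩
10. ⟨C=q; E={q↦6}; K=[fun]⟩
11. ⟨C=3; E={z↦6, q↦6}; K=∅⟩
→ final value 3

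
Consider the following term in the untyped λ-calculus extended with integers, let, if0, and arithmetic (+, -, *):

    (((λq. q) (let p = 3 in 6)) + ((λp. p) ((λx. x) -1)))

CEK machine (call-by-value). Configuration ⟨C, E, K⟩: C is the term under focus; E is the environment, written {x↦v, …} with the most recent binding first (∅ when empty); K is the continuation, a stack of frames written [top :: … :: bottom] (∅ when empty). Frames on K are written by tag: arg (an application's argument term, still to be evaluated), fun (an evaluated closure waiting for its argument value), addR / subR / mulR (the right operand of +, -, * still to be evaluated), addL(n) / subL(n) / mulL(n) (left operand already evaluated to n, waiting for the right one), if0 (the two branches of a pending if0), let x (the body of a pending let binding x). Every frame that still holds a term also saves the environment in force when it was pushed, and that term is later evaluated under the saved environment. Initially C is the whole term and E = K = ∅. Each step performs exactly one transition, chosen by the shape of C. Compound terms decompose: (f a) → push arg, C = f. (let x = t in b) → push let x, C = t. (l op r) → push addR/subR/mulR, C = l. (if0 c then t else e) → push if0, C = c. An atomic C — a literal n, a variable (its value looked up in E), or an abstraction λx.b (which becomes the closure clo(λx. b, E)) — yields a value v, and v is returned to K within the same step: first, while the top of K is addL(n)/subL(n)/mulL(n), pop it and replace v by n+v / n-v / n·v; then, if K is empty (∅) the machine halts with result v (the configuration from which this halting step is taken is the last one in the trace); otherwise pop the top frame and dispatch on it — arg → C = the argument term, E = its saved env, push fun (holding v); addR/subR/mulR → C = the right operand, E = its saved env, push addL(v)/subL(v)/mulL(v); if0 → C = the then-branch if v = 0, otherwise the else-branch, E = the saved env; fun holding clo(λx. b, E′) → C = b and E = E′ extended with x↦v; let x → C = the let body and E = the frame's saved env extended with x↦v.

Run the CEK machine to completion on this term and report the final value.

Answer: 5

Derivation:
step 0: [C=(((λq. q) (let p = 3 in 6)) + ((λp. p) ((λx. x) -1))) | E=∅ | K=∅]
step 1: [C=((λq. q) (let p = 3 in 6)) | E=∅ | K=[addR]]
step 2: [C=(λq. q) | E=∅ | K=[arg :: addR]]
step 3: [C=(let p = 3 in 6) | E=∅ | K=[fun :: addR]]
step 4: [C=3 | E=∅ | K=[let p :: fun :: addR]]
step 5: [C=6 | E={p↦3} | K=[fun :: addR]]
step 6: [C=q | E={q↦6} | K=[addR]]
step 7: [C=((λp. p) ((λx. x) -1)) | E=∅ | K=[addL(6)]]
step 8: [C=(λp. p) | E=∅ | K=[arg :: addL(6)]]
step 9: [C=((λx. x) -1) | E=∅ | K=[fun :: addL(6)]]
step 10: [C=(λx. x) | E=∅ | K=[arg :: fun :: addL(6)]]
step 11: [C=-1 | E=∅ | K=[fun :: fun :: addL(6)]]
step 12: [C=x | E={x↦-1} | K=[fun :: addL(6)]]
step 13: [C=p | E={p↦-1} | K=[addL(6)]]
→ final value 5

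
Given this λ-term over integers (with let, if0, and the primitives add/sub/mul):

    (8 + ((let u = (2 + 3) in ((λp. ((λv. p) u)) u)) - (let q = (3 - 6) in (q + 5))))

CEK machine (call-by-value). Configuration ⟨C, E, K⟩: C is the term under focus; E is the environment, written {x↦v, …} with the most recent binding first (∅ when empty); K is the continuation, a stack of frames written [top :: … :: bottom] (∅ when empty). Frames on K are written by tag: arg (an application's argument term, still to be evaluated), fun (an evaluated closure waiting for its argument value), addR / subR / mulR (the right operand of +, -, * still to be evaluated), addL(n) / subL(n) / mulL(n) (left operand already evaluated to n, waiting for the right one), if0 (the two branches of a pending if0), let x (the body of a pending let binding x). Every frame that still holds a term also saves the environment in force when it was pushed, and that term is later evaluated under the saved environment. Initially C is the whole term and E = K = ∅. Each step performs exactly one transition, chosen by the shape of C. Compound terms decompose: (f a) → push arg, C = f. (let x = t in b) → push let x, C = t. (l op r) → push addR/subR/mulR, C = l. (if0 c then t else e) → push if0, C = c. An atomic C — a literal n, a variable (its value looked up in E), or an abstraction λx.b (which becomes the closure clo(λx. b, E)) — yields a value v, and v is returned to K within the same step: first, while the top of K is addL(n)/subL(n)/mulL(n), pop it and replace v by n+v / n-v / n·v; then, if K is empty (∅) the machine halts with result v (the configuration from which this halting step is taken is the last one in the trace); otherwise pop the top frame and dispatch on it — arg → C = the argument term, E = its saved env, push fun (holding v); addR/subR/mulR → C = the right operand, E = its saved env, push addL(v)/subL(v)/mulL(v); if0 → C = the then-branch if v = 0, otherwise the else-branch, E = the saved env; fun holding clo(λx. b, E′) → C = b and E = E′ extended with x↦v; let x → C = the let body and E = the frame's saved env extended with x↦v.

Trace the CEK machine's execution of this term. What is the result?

Answer: 11

Machine steps:
step 0: <C=(8 + ((let u = (2 + 3) in ((λp. ((λv. p) u)) u)) - (let q = (3 - 6) in (q + 5)))), E=∅, K=∅>
step 1: <C=8, E=∅, K=[addR]>
step 2: <C=((let u = (2 + 3) in ((λp. ((λv. p) u)) u)) - (let q = (3 - 6) in (q + 5))), E=∅, K=[addL(8)]>
step 3: <C=(let u = (2 + 3) in ((λp. ((λv. p) u)) u)), E=∅, K=[subR :: addL(8)]>
step 4: <C=(2 + 3), E=∅, K=[let u :: subR :: addL(8)]>
step 5: <C=2, E=∅, K=[addR :: let u :: subR :: addL(8)]>
step 6: <C=3, E=∅, K=[addL(2) :: let u :: subR :: addL(8)]>
step 7: <C=((λp. ((λv. p) u)) u), E={u↦5}, K=[subR :: addL(8)]>
step 8: <C=(λp. ((λv. p) u)), E={u↦5}, K=[arg :: subR :: addL(8)]>
step 9: <C=u, E={u↦5}, K=[fun :: subR :: addL(8)]>
step 10: <C=((λv. p) u), E={p↦5, u↦5}, K=[subR :: addL(8)]>
step 11: <C=(λv. p), E={p↦5, u↦5}, K=[arg :: subR :: addL(8)]>
step 12: <C=u, E={p↦5, u↦5}, K=[fun :: subR :: addL(8)]>
step 13: <C=p, E={v↦5, p↦5, u↦5}, K=[subR :: addL(8)]>
step 14: <C=(let q = (3 - 6) in (q + 5)), E=∅, K=[subL(5) :: addL(8)]>
step 15: <C=(3 - 6), E=∅, K=[let q :: subL(5) :: addL(8)]>
step 16: <C=3, E=∅, K=[subR :: let q :: subL(5) :: addL(8)]>
step 17: <C=6, E=∅, K=[subL(3) :: let q :: subL(5) :: addL(8)]>
step 18: <C=(q + 5), E={q↦-3}, K=[subL(5) :: addL(8)]>
step 19: <C=q, E={q↦-3}, K=[addR :: subL(5) :: addL(8)]>
step 20: <C=5, E={q↦-3}, K=[addL(-3) :: subL(5) :: addL(8)]>
→ final value 11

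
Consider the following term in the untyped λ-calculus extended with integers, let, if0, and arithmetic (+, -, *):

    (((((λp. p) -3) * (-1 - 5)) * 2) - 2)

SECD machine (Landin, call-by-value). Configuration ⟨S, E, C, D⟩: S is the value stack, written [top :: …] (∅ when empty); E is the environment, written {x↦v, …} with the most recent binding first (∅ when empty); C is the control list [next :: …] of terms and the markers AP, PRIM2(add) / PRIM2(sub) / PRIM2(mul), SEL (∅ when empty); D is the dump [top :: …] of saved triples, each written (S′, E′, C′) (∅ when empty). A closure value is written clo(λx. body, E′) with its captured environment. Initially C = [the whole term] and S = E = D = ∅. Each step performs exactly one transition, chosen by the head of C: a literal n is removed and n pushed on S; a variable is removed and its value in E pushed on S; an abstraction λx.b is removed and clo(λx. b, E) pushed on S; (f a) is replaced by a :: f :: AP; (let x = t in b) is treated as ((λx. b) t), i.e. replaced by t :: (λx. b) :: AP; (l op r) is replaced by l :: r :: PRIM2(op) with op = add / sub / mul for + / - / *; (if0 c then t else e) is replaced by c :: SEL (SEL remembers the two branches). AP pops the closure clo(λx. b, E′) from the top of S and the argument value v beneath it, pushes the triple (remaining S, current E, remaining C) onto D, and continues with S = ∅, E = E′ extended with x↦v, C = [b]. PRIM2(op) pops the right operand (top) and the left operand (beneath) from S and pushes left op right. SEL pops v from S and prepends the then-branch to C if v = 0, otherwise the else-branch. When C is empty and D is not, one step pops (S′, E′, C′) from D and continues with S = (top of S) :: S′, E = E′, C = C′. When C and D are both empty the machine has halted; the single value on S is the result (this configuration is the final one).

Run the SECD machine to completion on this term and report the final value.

step 0: ⟨S=∅; E=∅; C=[(((((λp. p) -3) * (-1 - 5)) * 2) - 2)]; D=∅⟩
step 1: ⟨S=∅; E=∅; C=[((((λp. p) -3) * (-1 - 5)) * 2) :: 2 :: PRIM2(sub)]; D=∅⟩
step 2: ⟨S=∅; E=∅; C=[(((λp. p) -3) * (-1 - 5)) :: 2 :: PRIM2(mul) :: 2 :: PRIM2(sub)]; D=∅⟩
step 3: ⟨S=∅; E=∅; C=[((λp. p) -3) :: (-1 - 5) :: PRIM2(mul) :: 2 :: PRIM2(mul) :: 2 :: PRIM2(sub)]; D=∅⟩
step 4: ⟨S=∅; E=∅; C=[-3 :: (λp. p) :: AP :: (-1 - 5) :: PRIM2(mul) :: 2 :: PRIM2(mul) :: 2 :: PRIM2(sub)]; D=∅⟩
step 5: ⟨S=[-3]; E=∅; C=[(λp. p) :: AP :: (-1 - 5) :: PRIM2(mul) :: 2 :: PRIM2(mul) :: 2 :: PRIM2(sub)]; D=∅⟩
step 6: ⟨S=[clo(λp. p, ∅) :: -3]; E=∅; C=[AP :: (-1 - 5) :: PRIM2(mul) :: 2 :: PRIM2(mul) :: 2 :: PRIM2(sub)]; D=∅⟩
step 7: ⟨S=∅; E={p↦-3}; C=[p]; D=[(∅, ∅, [(-1 - 5) :: PRIM2(mul) :: 2 :: PRIM2(mul) :: 2 :: PRIM2(sub)])]⟩
step 8: ⟨S=[-3]; E={p↦-3}; C=∅; D=[(∅, ∅, [(-1 - 5) :: PRIM2(mul) :: 2 :: PRIM2(mul) :: 2 :: PRIM2(sub)])]⟩
step 9: ⟨S=[-3]; E=∅; C=[(-1 - 5) :: PRIM2(mul) :: 2 :: PRIM2(mul) :: 2 :: PRIM2(sub)]; D=∅⟩
step 10: ⟨S=[-3]; E=∅; C=[-1 :: 5 :: PRIM2(sub) :: PRIM2(mul) :: 2 :: PRIM2(mul) :: 2 :: PRIM2(sub)]; D=∅⟩
step 11: ⟨S=[-1 :: -3]; E=∅; C=[5 :: PRIM2(sub) :: PRIM2(mul) :: 2 :: PRIM2(mul) :: 2 :: PRIM2(sub)]; D=∅⟩
step 12: ⟨S=[5 :: -1 :: -3]; E=∅; C=[PRIM2(sub) :: PRIM2(mul) :: 2 :: PRIM2(mul) :: 2 :: PRIM2(sub)]; D=∅⟩
step 13: ⟨S=[-6 :: -3]; E=∅; C=[PRIM2(mul) :: 2 :: PRIM2(mul) :: 2 :: PRIM2(sub)]; D=∅⟩
step 14: ⟨S=[18]; E=∅; C=[2 :: PRIM2(mul) :: 2 :: PRIM2(sub)]; D=∅⟩
step 15: ⟨S=[2 :: 18]; E=∅; C=[PRIM2(mul) :: 2 :: PRIM2(sub)]; D=∅⟩
step 16: ⟨S=[36]; E=∅; C=[2 :: PRIM2(sub)]; D=∅⟩
step 17: ⟨S=[2 :: 36]; E=∅; C=[PRIM2(sub)]; D=∅⟩
step 18: ⟨S=[34]; E=∅; C=∅; D=∅⟩
→ final value 34

Answer: 34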